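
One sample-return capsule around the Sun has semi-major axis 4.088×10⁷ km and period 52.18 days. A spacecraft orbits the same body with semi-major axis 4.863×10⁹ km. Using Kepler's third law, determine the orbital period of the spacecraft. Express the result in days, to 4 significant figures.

T₂ ≈ 67700 days

Kepler's third law: T² ∝ a³, so T₂ = T₁ (a₂/a₁)^(3/2).
a₂/a₁ = 119.0, (a₂/a₁)^(3/2) = 1297.
T₂ = 52.18 × 1297 = 67700 days.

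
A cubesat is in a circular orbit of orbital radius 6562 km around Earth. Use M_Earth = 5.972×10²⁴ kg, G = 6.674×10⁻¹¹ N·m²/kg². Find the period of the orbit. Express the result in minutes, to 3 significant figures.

T ≈ 88.2 minutes

μ = GM = 6.674×10⁻¹¹ × 5.972×10²⁴ = 3.986×10¹⁴ m³/s².
r = 6562 km = 6.562×10⁶ m.
Kepler's third law: T = 2π√(r³/μ) = 2π√((6.562×10⁶)³ / 3.986×10¹⁴).
r³/μ = 7.089×10⁵ s², so T = 2π × 8.420×10² = 5.290×10³ s.
Converting: 5.290×10³ s ÷ 60.00 = 88.17 minutes.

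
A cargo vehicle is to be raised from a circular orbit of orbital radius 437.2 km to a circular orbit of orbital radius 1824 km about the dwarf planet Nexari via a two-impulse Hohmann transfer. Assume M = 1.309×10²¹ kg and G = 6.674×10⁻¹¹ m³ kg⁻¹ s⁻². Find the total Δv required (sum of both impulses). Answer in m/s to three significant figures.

μ = GM = 6.674×10⁻¹¹ × 1.309×10²¹ = 8.736×10¹⁰ m³/s².
r₁ = 437.2 km = 4.372×10⁵ m.
r₂ = 1824 km = 1.824×10⁶ m.
Transfer ellipse a_t = (r₁ + r₂)/2 = 1.131×10⁶ m.
At r₁: circular v_c1 = √(μ/r₁) = 447.0 m/s; transfer-periapsis v_p = √[μ(2/r₁ − 1/a_t)] = 567.8 m/s.
Δv₁ = v_p − v_c1 = 120.8 m/s.
At r₂: circular v_c2 = √(μ/r₂) = 218.9 m/s; transfer-apoapsis v_a = √[μ(2/r₂ − 1/a_t)] = 136.1 m/s.
Δv₂ = v_c2 − v_a = 82.76 m/s.
Total Δv = Δv₁ + Δv₂ = 203.5 m/s.

Δv_total ≈ 204 m/s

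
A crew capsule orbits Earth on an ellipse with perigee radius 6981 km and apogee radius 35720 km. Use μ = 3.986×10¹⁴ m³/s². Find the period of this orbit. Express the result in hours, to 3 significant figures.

T ≈ 8.62 hours

Semi-major axis a = (r_p + r_a)/2 = (6981.0 + 35720)/2 = 21350 km = 2.135×10⁷ m.
By Kepler's third law T = 2π√(a³/μ) = 2π × 4.941×10³ = 3.105×10⁴ s.
= 8.624 hours.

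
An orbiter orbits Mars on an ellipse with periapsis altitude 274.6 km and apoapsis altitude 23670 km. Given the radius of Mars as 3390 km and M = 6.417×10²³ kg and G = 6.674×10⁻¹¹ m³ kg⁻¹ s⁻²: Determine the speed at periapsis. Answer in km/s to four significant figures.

v ≈ 4.537 km/s

μ = GM = 6.674×10⁻¹¹ × 6.417×10²³ = 4.283×10¹³ m³/s².
r_p = 3390 + 274.6 = 3664.6 km = 3.6646×10⁶ m.
r_a = 3390 + 23670 = 27060 km = 2.7060×10⁷ m.
Semi-major axis a = (r_p + r_a)/2 = 15362 km = 1.536×10⁷ m.
Vis-viva: v² = μ(2/r − 1/a) = 4.283×10¹³ × (5.458×10⁻⁷ − 6.509×10⁻⁸) = 2.059×10⁷ m²/s².
v = 4537 m/s = 4.537 km/s.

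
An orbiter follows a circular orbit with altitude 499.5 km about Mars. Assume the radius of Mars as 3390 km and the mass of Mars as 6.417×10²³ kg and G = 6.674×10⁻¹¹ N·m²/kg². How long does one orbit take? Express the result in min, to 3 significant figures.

μ = GM = 6.674×10⁻¹¹ × 6.417×10²³ = 4.283×10¹³ m³/s².
r = 3390 + 499.5 = 3889.5 km = 3.8895×10⁶ m.
Kepler's third law: T = 2π√(r³/μ) = 2π√((3.890×10⁶)³ / 4.283×10¹³).
r³/μ = 1.374×10⁶ s², so T = 2π × 1.172×10³ = 7.365×10³ s.
Converting: 7.365×10³ s ÷ 60.00 = 122.7 min.

T ≈ 123 min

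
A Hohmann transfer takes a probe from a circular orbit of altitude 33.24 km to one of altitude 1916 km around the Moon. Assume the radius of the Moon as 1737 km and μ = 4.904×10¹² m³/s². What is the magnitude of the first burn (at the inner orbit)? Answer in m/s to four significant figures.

Δv ≈ 267.4 m/s

r₁ = 1737 + 33.24 = 1770.2 km = 1.7702×10⁶ m.
r₂ = 1737 + 1916 = 3653.0 km = 3.6530×10⁶ m.
Transfer ellipse a_t = (r₁ + r₂)/2 = 2.712×10⁶ m.
At r₁: circular v_c1 = √(μ/r₁) = 1664 m/s; transfer-perilune v_p = √[μ(2/r₁ − 1/a_t)] = 1932 m/s.
Δv₁ = v_p − v_c1 = 267.4 m/s.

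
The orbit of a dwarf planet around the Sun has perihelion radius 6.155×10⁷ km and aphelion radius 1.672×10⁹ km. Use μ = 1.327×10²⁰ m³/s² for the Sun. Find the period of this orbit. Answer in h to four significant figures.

T ≈ 122300 h

Semi-major axis a = (r_p + r_a)/2 = (6.1550×10⁷ + 1.6720×10⁹)/2 = 8.6678×10⁸ km = 8.668×10¹¹ m.
By Kepler's third law T = 2π√(a³/μ) = 2π × 7.005×10⁷ = 4.402×10⁸ s.
= 1.223×10⁵ h.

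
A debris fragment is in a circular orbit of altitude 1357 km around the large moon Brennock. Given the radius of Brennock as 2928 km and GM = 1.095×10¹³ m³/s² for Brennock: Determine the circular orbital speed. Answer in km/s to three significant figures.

v ≈ 1.60 km/s

r = 2928 + 1357 = 4285.0 km = 4.2850×10⁶ m.
For a circular orbit v = √(μ/r) = √(1.095×10¹³ / 4.285×10⁶) = √(2.555×10⁶) = 1599 m/s.
That is 1.599 km/s.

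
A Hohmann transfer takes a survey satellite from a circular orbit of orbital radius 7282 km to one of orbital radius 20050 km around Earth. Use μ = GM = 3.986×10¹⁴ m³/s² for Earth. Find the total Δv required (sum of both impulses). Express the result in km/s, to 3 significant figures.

r₁ = 7282 km = 7.282×10⁶ m.
r₂ = 20050 km = 2.005×10⁷ m.
Transfer ellipse a_t = (r₁ + r₂)/2 = 1.367×10⁷ m.
At r₁: circular v_c1 = √(μ/r₁) = 7398 m/s; transfer-perigee v_p = √[μ(2/r₁ − 1/a_t)] = 8961 m/s.
Δv₁ = v_p − v_c1 = 1563 m/s.
At r₂: circular v_c2 = √(μ/r₂) = 4459 m/s; transfer-apogee v_a = √[μ(2/r₂ − 1/a_t)] = 3255 m/s.
Δv₂ = v_c2 − v_a = 1204 m/s.
Total Δv = Δv₁ + Δv₂ = 2767 m/s = 2.767 km/s.

Δv_total ≈ 2.77 km/s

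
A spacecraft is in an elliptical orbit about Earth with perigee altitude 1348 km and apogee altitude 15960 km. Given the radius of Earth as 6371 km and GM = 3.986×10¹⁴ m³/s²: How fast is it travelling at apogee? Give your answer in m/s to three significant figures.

r_p = 6371 + 1348 = 7719.0 km = 7.7190×10⁶ m.
r_a = 6371 + 15960 = 22331 km = 2.2331×10⁷ m.
Semi-major axis a = (r_p + r_a)/2 = 15025 km = 1.502×10⁷ m.
Vis-viva: v² = μ(2/r − 1/a) = 3.986×10¹⁴ × (8.956×10⁻⁸ − 6.656×10⁻⁸) = 9.170×10⁶ m²/s².
v = 3028 m/s.

v ≈ 3030 m/s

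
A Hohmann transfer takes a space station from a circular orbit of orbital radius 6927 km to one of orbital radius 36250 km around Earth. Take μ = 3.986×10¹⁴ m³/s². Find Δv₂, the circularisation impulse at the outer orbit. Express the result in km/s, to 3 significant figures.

r₁ = 6927 km = 6.927×10⁶ m.
r₂ = 36250 km = 3.625×10⁷ m.
Transfer ellipse a_t = (r₁ + r₂)/2 = 2.159×10⁷ m.
At r₁: circular v_c1 = √(μ/r₁) = 7586 m/s; transfer-perigee v_p = √[μ(2/r₁ − 1/a_t)] = 9830 m/s.
At r₂: circular v_c2 = √(μ/r₂) = 3316 m/s; transfer-apogee v_a = √[μ(2/r₂ − 1/a_t)] = 1878 m/s.
Δv₂ = v_c2 − v_a = 1438 m/s.
= 1.438 km/s.

Δv ≈ 1.44 km/s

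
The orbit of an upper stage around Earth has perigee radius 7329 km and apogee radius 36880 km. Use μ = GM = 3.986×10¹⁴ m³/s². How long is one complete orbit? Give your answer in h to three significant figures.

T ≈ 9.09 h

Semi-major axis a = (r_p + r_a)/2 = (7329.0 + 36880)/2 = 22104 km = 2.210×10⁷ m.
By Kepler's third law T = 2π√(a³/μ) = 2π × 5.205×10³ = 3.271×10⁴ s.
= 9.085 h.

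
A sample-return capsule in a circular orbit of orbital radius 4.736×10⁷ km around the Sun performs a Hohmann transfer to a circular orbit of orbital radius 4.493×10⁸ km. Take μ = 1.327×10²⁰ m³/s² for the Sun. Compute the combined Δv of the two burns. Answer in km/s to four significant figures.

Δv_total ≈ 27.95 km/s

r₁ = 4.736×10⁷ km = 4.736×10¹⁰ m.
r₂ = 4.493×10⁸ km = 4.493×10¹¹ m.
Transfer ellipse a_t = (r₁ + r₂)/2 = 2.483×10¹¹ m.
At r₁: circular v_c1 = √(μ/r₁) = 52930 m/s; transfer-perihelion v_p = √[μ(2/r₁ − 1/a_t)] = 71200 m/s.
Δv₁ = v_p − v_c1 = 18270 m/s.
At r₂: circular v_c2 = √(μ/r₂) = 17190 m/s; transfer-aphelion v_a = √[μ(2/r₂ − 1/a_t)] = 7505 m/s.
Δv₂ = v_c2 − v_a = 9681 m/s.
Total Δv = Δv₁ + Δv₂ = 27950 m/s = 27.95 km/s.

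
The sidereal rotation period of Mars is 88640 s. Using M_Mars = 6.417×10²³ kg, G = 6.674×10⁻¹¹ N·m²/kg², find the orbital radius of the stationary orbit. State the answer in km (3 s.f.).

r_sync ≈ 20400 km

μ = GM = 6.674×10⁻¹¹ × 6.417×10²³ = 4.283×10¹³ m³/s².
A synchronous orbit has period T, so by Kepler's third law a = (μT²/4π²)^(1/3).
μT²/4π² = 4.283×10¹³ × (8.864×10⁴)² / 39.48 = 8.524×10²¹ m³.
a = 2.043×10⁷ m = 20427 km.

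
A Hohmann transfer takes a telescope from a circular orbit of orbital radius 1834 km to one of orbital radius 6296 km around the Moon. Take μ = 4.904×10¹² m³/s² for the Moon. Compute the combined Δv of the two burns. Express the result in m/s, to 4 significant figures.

Δv_total ≈ 689.6 m/s

r₁ = 1834 km = 1.834×10⁶ m.
r₂ = 6296 km = 6.296×10⁶ m.
Transfer ellipse a_t = (r₁ + r₂)/2 = 4.065×10⁶ m.
At r₁: circular v_c1 = √(μ/r₁) = 1635 m/s; transfer-perilune v_p = √[μ(2/r₁ − 1/a_t)] = 2035 m/s.
Δv₁ = v_p − v_c1 = 399.8 m/s.
At r₂: circular v_c2 = √(μ/r₂) = 882.6 m/s; transfer-apolune v_a = √[μ(2/r₂ − 1/a_t)] = 592.8 m/s.
Δv₂ = v_c2 − v_a = 289.8 m/s.
Total Δv = Δv₁ + Δv₂ = 689.6 m/s.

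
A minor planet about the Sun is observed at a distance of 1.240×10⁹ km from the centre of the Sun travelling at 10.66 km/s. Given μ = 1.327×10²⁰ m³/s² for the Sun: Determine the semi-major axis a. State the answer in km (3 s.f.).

r = 1.240×10¹² m.
Vis-viva rearranged: 1/a = 2/r − v²/μ = 1.613×10⁻¹² − 8.563×10⁻¹³ = 7.566×10⁻¹³ m⁻¹.
a = 1.322×10¹² m = 1.3218×10⁹ km.

a ≈ 1.32×10⁹ km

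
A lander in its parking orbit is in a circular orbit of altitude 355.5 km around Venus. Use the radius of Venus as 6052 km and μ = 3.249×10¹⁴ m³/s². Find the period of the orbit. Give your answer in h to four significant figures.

T ≈ 1.570 h

r = 6052 + 355.5 = 6407.5 km = 6.4075×10⁶ m.
Kepler's third law: T = 2π√(r³/μ) = 2π√((6.408×10⁶)³ / 3.249×10¹⁴).
r³/μ = 8.097×10⁵ s², so T = 2π × 8.998×10² = 5.654×10³ s.
Converting: 5.654×10³ s ÷ 3600 = 1.570 h.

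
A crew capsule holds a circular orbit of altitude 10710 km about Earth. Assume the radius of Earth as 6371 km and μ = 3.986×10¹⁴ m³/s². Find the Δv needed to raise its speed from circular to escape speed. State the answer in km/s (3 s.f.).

Δv ≈ 2.00 km/s

r = 6371 + 10710 = 17081 km = 1.7081×10⁷ m.
Circular speed v_c = √(μ/r) = 4831 m/s.
Escape speed v_esc = √(2μ/r) = √2 × v_c = 6832 m/s.
Δv = v_esc − v_c = 2001 m/s = 2.001 km/s.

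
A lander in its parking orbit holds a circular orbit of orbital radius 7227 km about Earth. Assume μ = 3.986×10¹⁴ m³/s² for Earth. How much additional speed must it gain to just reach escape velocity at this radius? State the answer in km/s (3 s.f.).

Δv ≈ 3.08 km/s

r = 7227 km = 7.227×10⁶ m.
Circular speed v_c = √(μ/r) = 7427 m/s.
Escape speed v_esc = √(2μ/r) = √2 × v_c = 10500 m/s.
Δv = v_esc − v_c = 3076 m/s = 3.076 km/s.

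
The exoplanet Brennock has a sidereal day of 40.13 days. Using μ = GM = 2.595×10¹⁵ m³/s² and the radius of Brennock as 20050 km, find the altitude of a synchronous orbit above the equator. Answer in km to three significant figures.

T = 40.13 days = 3.467×10⁶ s.
A synchronous orbit has period T, so by Kepler's third law a = (μT²/4π²)^(1/3).
μT²/4π² = 2.595×10¹⁵ × (3.467×10⁶)² / 39.48 = 7.902×10²⁶ m³.
a = 9.245×10⁸ m = 9.2452×10⁵ km.
Altitude h = a − R = 9.2452×10⁵ − 20050 = 9.0447×10⁵ km.

h_sync ≈ 9.04×10⁵ km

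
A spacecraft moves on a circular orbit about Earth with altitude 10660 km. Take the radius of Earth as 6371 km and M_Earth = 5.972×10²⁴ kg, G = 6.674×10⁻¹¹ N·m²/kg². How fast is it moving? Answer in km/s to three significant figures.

v ≈ 4.84 km/s

μ = GM = 6.674×10⁻¹¹ × 5.972×10²⁴ = 3.986×10¹⁴ m³/s².
r = 6371 + 10660 = 17031 km = 1.7031×10⁷ m.
For a circular orbit v = √(μ/r) = √(3.986×10¹⁴ / 1.703×10⁷) = √(2.340×10⁷) = 4838 m/s.
That is 4.838 km/s.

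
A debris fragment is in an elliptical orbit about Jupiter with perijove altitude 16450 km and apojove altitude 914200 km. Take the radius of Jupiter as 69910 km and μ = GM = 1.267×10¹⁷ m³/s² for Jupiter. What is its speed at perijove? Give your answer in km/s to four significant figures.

v ≈ 51.94 km/s

r_p = 69910 + 16450 = 86360 km = 8.6360×10⁷ m.
r_a = 69910 + 914200 = 984110 km = 9.8411×10⁸ m.
Semi-major axis a = (r_p + r_a)/2 = 5.3524×10⁵ km = 5.352×10⁸ m.
Vis-viva: v² = μ(2/r − 1/a) = 1.267×10¹⁷ × (2.316×10⁻⁸ − 1.868×10⁻⁹) = 2.698×10⁹ m²/s².
v = 51940 m/s = 51.94 km/s.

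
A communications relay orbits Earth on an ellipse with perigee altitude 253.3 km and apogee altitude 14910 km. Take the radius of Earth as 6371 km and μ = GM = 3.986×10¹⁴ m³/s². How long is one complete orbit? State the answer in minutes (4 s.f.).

r_p = 6371 + 253.3 = 6624.3 km = 6.6243×10⁶ m.
r_a = 6371 + 14910 = 21281 km = 2.1281×10⁷ m.
Semi-major axis a = (r_p + r_a)/2 = (6624.3 + 21281)/2 = 13953 km = 1.395×10⁷ m.
By Kepler's third law T = 2π√(a³/μ) = 2π × 2.610×10³ = 1.640×10⁴ s.
= 273.4 minutes.

T ≈ 273.4 minutes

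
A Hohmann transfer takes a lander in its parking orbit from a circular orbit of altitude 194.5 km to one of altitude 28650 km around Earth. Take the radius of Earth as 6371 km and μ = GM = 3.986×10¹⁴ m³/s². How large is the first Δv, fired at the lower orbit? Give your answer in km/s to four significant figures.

r₁ = 6371 + 194.5 = 6565.5 km = 6.5655×10⁶ m.
r₂ = 6371 + 28650 = 35021 km = 3.5021×10⁷ m.
Transfer ellipse a_t = (r₁ + r₂)/2 = 2.079×10⁷ m.
At r₁: circular v_c1 = √(μ/r₁) = 7792 m/s; transfer-perigee v_p = √[μ(2/r₁ − 1/a_t)] = 10110 m/s.
Δv₁ = v_p − v_c1 = 2320 m/s.
= 2.320 km/s.

Δv ≈ 2.320 km/s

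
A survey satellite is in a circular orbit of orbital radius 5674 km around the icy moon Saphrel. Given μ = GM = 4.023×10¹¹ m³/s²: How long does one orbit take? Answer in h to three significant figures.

T ≈ 37.2 h

r = 5674 km = 5.674×10⁶ m.
Kepler's third law: T = 2π√(r³/μ) = 2π√((5.674×10⁶)³ / 4.023×10¹¹).
r³/μ = 4.541×10⁸ s², so T = 2π × 2.131×10⁴ = 1.339×10⁵ s.
Converting: 1.339×10⁵ s ÷ 3600 = 37.19 h.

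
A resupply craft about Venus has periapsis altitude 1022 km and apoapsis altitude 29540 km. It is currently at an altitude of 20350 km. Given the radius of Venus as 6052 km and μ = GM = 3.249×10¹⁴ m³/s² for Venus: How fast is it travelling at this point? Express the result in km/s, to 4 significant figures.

v ≈ 3.063 km/s

r_p = 6052 + 1022 = 7074.0 km = 7.0740×10⁶ m.
r_a = 6052 + 29540 = 35592 km = 3.5592×10⁷ m.
r = 6052 + 20350 = 26402 km = 2.640×10⁷ m.
Semi-major axis a = (r_p + r_a)/2 = 21333 km = 2.133×10⁷ m.
Vis-viva: v² = μ(2/r − 1/a) = 3.249×10¹⁴ × (7.575×10⁻⁸ − 4.688×10⁻⁸) = 9.382×10⁶ m²/s².
v = 3063 m/s = 3.063 km/s.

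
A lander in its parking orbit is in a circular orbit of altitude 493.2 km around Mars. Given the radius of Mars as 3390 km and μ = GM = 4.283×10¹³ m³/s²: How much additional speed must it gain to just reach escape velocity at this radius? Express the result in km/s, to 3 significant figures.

Δv ≈ 1.38 km/s

r = 3390 + 493.2 = 3883.2 km = 3.8832×10⁶ m.
Circular speed v_c = √(μ/r) = 3321 m/s.
Escape speed v_esc = √(2μ/r) = √2 × v_c = 4697 m/s.
Δv = v_esc − v_c = 1376 m/s = 1.376 km/s.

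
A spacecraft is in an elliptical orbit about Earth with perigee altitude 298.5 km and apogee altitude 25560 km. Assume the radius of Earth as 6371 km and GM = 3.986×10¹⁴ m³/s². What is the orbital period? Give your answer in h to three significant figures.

T ≈ 7.41 h

r_p = 6371 + 298.5 = 6669.5 km = 6.6695×10⁶ m.
r_a = 6371 + 25560 = 31931 km = 3.1931×10⁷ m.
Semi-major axis a = (r_p + r_a)/2 = (6669.5 + 31931)/2 = 19300 km = 1.930×10⁷ m.
By Kepler's third law T = 2π√(a³/μ) = 2π × 4.247×10³ = 2.668×10⁴ s.
= 7.412 h.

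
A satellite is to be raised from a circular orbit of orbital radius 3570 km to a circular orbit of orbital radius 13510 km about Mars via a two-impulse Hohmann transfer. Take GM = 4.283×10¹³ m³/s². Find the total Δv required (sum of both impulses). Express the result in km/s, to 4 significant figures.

Δv_total ≈ 1.522 km/s

r₁ = 3570 km = 3.570×10⁶ m.
r₂ = 13510 km = 1.351×10⁷ m.
Transfer ellipse a_t = (r₁ + r₂)/2 = 8.540×10⁶ m.
At r₁: circular v_c1 = √(μ/r₁) = 3464 m/s; transfer-periapsis v_p = √[μ(2/r₁ − 1/a_t)] = 4357 m/s.
Δv₁ = v_p − v_c1 = 892.8 m/s.
At r₂: circular v_c2 = √(μ/r₂) = 1781 m/s; transfer-apoapsis v_a = √[μ(2/r₂ − 1/a_t)] = 1151 m/s.
Δv₂ = v_c2 − v_a = 629.3 m/s.
Total Δv = Δv₁ + Δv₂ = 1522 m/s = 1.522 km/s.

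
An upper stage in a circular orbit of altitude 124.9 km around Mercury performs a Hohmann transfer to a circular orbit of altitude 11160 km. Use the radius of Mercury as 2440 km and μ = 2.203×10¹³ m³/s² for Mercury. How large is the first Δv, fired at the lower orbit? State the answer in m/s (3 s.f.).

Δv ≈ 871 m/s

r₁ = 2440 + 124.9 = 2564.9 km = 2.5649×10⁶ m.
r₂ = 2440 + 11160 = 13600 km = 1.3600×10⁷ m.
Transfer ellipse a_t = (r₁ + r₂)/2 = 8.082×10⁶ m.
At r₁: circular v_c1 = √(μ/r₁) = 2931 m/s; transfer-periherm v_p = √[μ(2/r₁ − 1/a_t)] = 3802 m/s.
Δv₁ = v_p − v_c1 = 870.9 m/s.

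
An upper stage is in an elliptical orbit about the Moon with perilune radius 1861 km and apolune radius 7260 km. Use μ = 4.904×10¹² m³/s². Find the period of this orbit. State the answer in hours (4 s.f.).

Semi-major axis a = (r_p + r_a)/2 = (1861.0 + 7260.0)/2 = 4560.5 km = 4.560×10⁶ m.
By Kepler's third law T = 2π√(a³/μ) = 2π × 4.398×10³ = 2.763×10⁴ s.
= 7.676 hours.

T ≈ 7.676 hours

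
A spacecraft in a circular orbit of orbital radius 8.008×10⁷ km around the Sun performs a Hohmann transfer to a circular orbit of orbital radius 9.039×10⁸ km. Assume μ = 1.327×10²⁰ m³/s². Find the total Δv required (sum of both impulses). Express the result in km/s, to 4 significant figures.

r₁ = 8.008×10⁷ km = 8.008×10¹⁰ m.
r₂ = 9.039×10⁸ km = 9.039×10¹¹ m.
Transfer ellipse a_t = (r₁ + r₂)/2 = 4.920×10¹¹ m.
At r₁: circular v_c1 = √(μ/r₁) = 40710 m/s; transfer-perihelion v_p = √[μ(2/r₁ − 1/a_t)] = 55180 m/s.
Δv₁ = v_p − v_c1 = 14470 m/s.
At r₂: circular v_c2 = √(μ/r₂) = 12120 m/s; transfer-aphelion v_a = √[μ(2/r₂ − 1/a_t)] = 4888 m/s.
Δv₂ = v_c2 − v_a = 7228 m/s.
Total Δv = Δv₁ + Δv₂ = 21700 m/s = 21.70 km/s.

Δv_total ≈ 21.70 km/s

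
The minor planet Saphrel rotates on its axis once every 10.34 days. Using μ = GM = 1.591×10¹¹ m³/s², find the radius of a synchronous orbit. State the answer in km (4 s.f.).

T = 10.34 days = 8.934×10⁵ s.
A synchronous orbit has period T, so by Kepler's third law a = (μT²/4π²)^(1/3).
μT²/4π² = 1.591×10¹¹ × (8.934×10⁵)² / 39.48 = 3.216×10²¹ m³.
a = 1.476×10⁷ m = 14761 km.

r_sync ≈ 14760 km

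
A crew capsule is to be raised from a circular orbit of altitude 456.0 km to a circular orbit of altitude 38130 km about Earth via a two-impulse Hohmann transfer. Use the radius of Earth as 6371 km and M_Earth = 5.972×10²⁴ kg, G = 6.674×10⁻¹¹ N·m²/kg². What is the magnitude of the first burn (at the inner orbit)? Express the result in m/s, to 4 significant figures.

μ = GM = 6.674×10⁻¹¹ × 5.972×10²⁴ = 3.986×10¹⁴ m³/s².
r₁ = 6371 + 456.0 = 6827.0 km = 6.8270×10⁶ m.
r₂ = 6371 + 38130 = 44501 km = 4.4501×10⁷ m.
Transfer ellipse a_t = (r₁ + r₂)/2 = 2.566×10⁷ m.
At r₁: circular v_c1 = √(μ/r₁) = 7641 m/s; transfer-perigee v_p = √[μ(2/r₁ − 1/a_t)] = 10060 m/s.
Δv₁ = v_p − v_c1 = 2421 m/s.

Δv ≈ 2421 m/s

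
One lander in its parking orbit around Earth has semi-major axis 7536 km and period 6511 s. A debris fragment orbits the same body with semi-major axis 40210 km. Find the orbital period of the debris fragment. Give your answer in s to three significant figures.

T₂ ≈ 80200 s

Kepler's third law: T² ∝ a³, so T₂ = T₁ (a₂/a₁)^(3/2).
a₂/a₁ = 5.336, (a₂/a₁)^(3/2) = 12.33.
T₂ = 6511 × 12.33 = 80250 s.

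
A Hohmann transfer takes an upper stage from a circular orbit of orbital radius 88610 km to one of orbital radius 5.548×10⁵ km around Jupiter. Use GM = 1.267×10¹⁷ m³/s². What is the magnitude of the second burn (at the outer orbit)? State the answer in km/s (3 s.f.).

r₁ = 88610 km = 8.861×10⁷ m.
r₂ = 5.548×10⁵ km = 5.548×10⁸ m.
Transfer ellipse a_t = (r₁ + r₂)/2 = 3.217×10⁸ m.
At r₁: circular v_c1 = √(μ/r₁) = 37810 m/s; transfer-perijove v_p = √[μ(2/r₁ − 1/a_t)] = 49660 m/s.
At r₂: circular v_c2 = √(μ/r₂) = 15110 m/s; transfer-apojove v_a = √[μ(2/r₂ − 1/a_t)] = 7931 m/s.
Δv₂ = v_c2 − v_a = 7181 m/s.
= 7.181 km/s.

Δv ≈ 7.18 km/s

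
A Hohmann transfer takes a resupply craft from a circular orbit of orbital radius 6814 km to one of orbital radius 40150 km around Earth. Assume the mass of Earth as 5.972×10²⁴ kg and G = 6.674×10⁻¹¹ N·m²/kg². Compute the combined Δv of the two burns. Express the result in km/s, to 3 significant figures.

Δv_total ≈ 3.81 km/s

μ = GM = 6.674×10⁻¹¹ × 5.972×10²⁴ = 3.986×10¹⁴ m³/s².
r₁ = 6814 km = 6.814×10⁶ m.
r₂ = 40150 km = 4.015×10⁷ m.
Transfer ellipse a_t = (r₁ + r₂)/2 = 2.348×10⁷ m.
At r₁: circular v_c1 = √(μ/r₁) = 7648 m/s; transfer-perigee v_p = √[μ(2/r₁ − 1/a_t)] = 10000 m/s.
Δv₁ = v_p − v_c1 = 2353 m/s.
At r₂: circular v_c2 = √(μ/r₂) = 3151 m/s; transfer-apogee v_a = √[μ(2/r₂ − 1/a_t)] = 1697 m/s.
Δv₂ = v_c2 − v_a = 1453 m/s.
Total Δv = Δv₁ + Δv₂ = 3806 m/s = 3.806 km/s.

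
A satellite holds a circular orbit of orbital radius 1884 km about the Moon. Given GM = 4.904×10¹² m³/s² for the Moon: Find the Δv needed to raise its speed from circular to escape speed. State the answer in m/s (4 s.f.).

Δv ≈ 668.3 m/s

r = 1884 km = 1.884×10⁶ m.
Circular speed v_c = √(μ/r) = 1613 m/s.
Escape speed v_esc = √(2μ/r) = √2 × v_c = 2282 m/s.
Δv = v_esc − v_c = 668.3 m/s.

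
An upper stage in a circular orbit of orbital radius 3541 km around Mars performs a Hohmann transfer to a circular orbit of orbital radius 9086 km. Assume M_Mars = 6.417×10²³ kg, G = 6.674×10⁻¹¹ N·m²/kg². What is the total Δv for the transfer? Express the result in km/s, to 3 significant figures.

Δv_total ≈ 1.24 km/s

μ = GM = 6.674×10⁻¹¹ × 6.417×10²³ = 4.283×10¹³ m³/s².
r₁ = 3541 km = 3.541×10⁶ m.
r₂ = 9086 km = 9.086×10⁶ m.
Transfer ellipse a_t = (r₁ + r₂)/2 = 6.314×10⁶ m.
At r₁: circular v_c1 = √(μ/r₁) = 3478 m/s; transfer-periapsis v_p = √[μ(2/r₁ − 1/a_t)] = 4172 m/s.
Δv₁ = v_p − v_c1 = 694.3 m/s.
At r₂: circular v_c2 = √(μ/r₂) = 2171 m/s; transfer-apoapsis v_a = √[μ(2/r₂ − 1/a_t)] = 1626 m/s.
Δv₂ = v_c2 − v_a = 545.1 m/s.
Total Δv = Δv₁ + Δv₂ = 1239 m/s = 1.239 km/s.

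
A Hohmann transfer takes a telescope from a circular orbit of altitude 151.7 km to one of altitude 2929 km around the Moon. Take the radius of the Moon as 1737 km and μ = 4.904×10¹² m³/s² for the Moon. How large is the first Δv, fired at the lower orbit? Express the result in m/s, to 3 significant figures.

r₁ = 1737 + 151.7 = 1888.7 km = 1.8887×10⁶ m.
r₂ = 1737 + 2929 = 4666.0 km = 4.6660×10⁶ m.
Transfer ellipse a_t = (r₁ + r₂)/2 = 3.277×10⁶ m.
At r₁: circular v_c1 = √(μ/r₁) = 1611 m/s; transfer-perilune v_p = √[μ(2/r₁ − 1/a_t)] = 1923 m/s.
Δv₁ = v_p − v_c1 = 311.3 m/s.

Δv ≈ 311 m/s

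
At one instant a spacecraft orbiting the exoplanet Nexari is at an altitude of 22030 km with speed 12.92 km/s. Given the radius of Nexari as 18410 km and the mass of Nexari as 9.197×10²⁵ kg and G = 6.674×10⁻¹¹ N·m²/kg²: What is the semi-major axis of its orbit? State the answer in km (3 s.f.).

μ = GM = 6.674×10⁻¹¹ × 9.197×10²⁵ = 6.138×10¹⁵ m³/s².
r = 18410 + 22030 = 40440 km = 4.044×10⁷ m.
Specific orbital energy ε = v²/2 − μ/r = (12920)²/2 − 6.138×10¹⁵/4.044×10⁷ = -6.832×10⁷ J/kg.
Since ε = −μ/(2a), a = −μ/(2ε) = 4.492×10⁷ m = 44922 km.

a ≈ 44900 km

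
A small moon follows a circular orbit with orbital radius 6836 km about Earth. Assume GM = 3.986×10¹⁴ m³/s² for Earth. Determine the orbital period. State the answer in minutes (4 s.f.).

T ≈ 93.75 minutes

r = 6836 km = 6.836×10⁶ m.
Kepler's third law: T = 2π√(r³/μ) = 2π√((6.836×10⁶)³ / 3.986×10¹⁴).
r³/μ = 8.014×10⁵ s², so T = 2π × 8.952×10² = 5.625×10³ s.
Converting: 5.625×10³ s ÷ 60.00 = 93.75 minutes.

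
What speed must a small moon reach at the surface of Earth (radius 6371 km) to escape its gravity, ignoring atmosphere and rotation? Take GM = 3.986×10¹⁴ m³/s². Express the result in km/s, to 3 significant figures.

r = R = 6.371×10⁶ m.
Escape speed v_esc = √(2μ/r) = √(2 × 3.986×10¹⁴ / 6.371×10⁶) = √(1.251×10⁸) = 11190 m/s.
= 11.19 km/s.

v_esc ≈ 11.2 km/s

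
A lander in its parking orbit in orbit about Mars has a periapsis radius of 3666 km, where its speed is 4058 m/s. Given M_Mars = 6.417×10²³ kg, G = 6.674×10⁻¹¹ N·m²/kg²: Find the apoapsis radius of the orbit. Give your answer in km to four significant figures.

μ = GM = 6.674×10⁻¹¹ × 6.417×10²³ = 4.283×10¹³ m³/s².
r_p = 3.666×10⁶ m.
Specific energy ε = v²/2 − μ/r = -3.449×10⁶ J/kg, so a = −μ/(2ε) = 6.209×10⁶ m.
The apsides satisfy r_p + r_a = 2a, so the apoapsis radius is 2a − r_p = 8.753×10⁶ m = 8752.9 km.

apoapsis radius ≈ 8753 km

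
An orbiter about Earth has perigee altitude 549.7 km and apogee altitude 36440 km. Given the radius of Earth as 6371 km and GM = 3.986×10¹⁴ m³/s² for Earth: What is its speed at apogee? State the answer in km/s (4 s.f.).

r_p = 6371 + 549.7 = 6920.7 km = 6.9207×10⁶ m.
r_a = 6371 + 36440 = 42811 km = 4.2811×10⁷ m.
Semi-major axis a = (r_p + r_a)/2 = 24866 km = 2.487×10⁷ m.
Vis-viva: v² = μ(2/r − 1/a) = 3.986×10¹⁴ × (4.672×10⁻⁸ − 4.022×10⁻⁸) = 2.591×10⁶ m²/s².
v = 1610 m/s = 1.610 km/s.

v ≈ 1.610 km/s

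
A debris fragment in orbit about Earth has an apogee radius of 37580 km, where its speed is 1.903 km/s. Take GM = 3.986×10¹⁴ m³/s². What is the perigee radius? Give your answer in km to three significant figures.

r_a = 3.758×10⁷ m.
Specific energy ε = v²/2 − μ/r = -8.796×10⁶ J/kg, so a = −μ/(2ε) = 2.266×10⁷ m.
The apsides satisfy r_p + r_a = 2a, so the perigee radius is 2a − r_a = 7.736×10⁶ m = 7736.0 km.

perigee radius ≈ 7740 km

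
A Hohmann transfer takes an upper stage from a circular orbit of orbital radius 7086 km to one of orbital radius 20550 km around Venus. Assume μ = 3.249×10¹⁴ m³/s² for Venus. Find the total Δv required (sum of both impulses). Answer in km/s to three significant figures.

Δv_total ≈ 2.62 km/s

r₁ = 7086 km = 7.086×10⁶ m.
r₂ = 20550 km = 2.055×10⁷ m.
Transfer ellipse a_t = (r₁ + r₂)/2 = 1.382×10⁷ m.
At r₁: circular v_c1 = √(μ/r₁) = 6771 m/s; transfer-periapsis v_p = √[μ(2/r₁ − 1/a_t)] = 8258 m/s.
Δv₁ = v_p − v_c1 = 1486 m/s.
At r₂: circular v_c2 = √(μ/r₂) = 3976 m/s; transfer-apoapsis v_a = √[μ(2/r₂ − 1/a_t)] = 2847 m/s.
Δv₂ = v_c2 − v_a = 1129 m/s.
Total Δv = Δv₁ + Δv₂ = 2615 m/s = 2.615 km/s.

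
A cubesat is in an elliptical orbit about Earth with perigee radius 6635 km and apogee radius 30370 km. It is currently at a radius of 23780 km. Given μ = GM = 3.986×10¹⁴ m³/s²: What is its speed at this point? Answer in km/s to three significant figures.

v ≈ 3.46 km/s

Semi-major axis a = (r_p + r_a)/2 = 18502 km = 1.850×10⁷ m.
Vis-viva: v² = μ(2/r − 1/a) = 3.986×10¹⁴ × (8.410×10⁻⁸ − 5.405×10⁻⁸) = 1.198×10⁷ m²/s².
v = 3461 m/s = 3.461 km/s.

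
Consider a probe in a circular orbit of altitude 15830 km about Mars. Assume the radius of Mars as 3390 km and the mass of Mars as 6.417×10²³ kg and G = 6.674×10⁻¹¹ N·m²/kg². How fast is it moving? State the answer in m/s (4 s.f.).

v ≈ 1493 m/s

μ = GM = 6.674×10⁻¹¹ × 6.417×10²³ = 4.283×10¹³ m³/s².
r = 3390 + 15830 = 19220 km = 1.9220×10⁷ m.
For a circular orbit v = √(μ/r) = √(4.283×10¹³ / 1.922×10⁷) = √(2.228×10⁶) = 1493 m/s.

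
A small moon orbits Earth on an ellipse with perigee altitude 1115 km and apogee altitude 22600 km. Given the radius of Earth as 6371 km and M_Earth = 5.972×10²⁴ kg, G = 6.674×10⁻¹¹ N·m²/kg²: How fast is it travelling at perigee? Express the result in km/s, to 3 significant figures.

v ≈ 9.20 km/s

μ = GM = 6.674×10⁻¹¹ × 5.972×10²⁴ = 3.986×10¹⁴ m³/s².
r_p = 6371 + 1115 = 7486.0 km = 7.4860×10⁶ m.
r_a = 6371 + 22600 = 28971 km = 2.8971×10⁷ m.
Semi-major axis a = (r_p + r_a)/2 = 18228 km = 1.823×10⁷ m.
Vis-viva: v² = μ(2/r − 1/a) = 3.986×10¹⁴ × (2.672×10⁻⁷ − 5.486×10⁻⁸) = 8.462×10⁷ m²/s².
v = 9199 m/s = 9.199 km/s.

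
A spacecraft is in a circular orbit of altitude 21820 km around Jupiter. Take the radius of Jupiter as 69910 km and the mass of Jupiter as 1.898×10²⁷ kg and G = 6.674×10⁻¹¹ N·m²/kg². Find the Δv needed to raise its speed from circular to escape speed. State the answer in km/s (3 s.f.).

μ = GM = 6.674×10⁻¹¹ × 1.898×10²⁷ = 1.267×10¹⁷ m³/s².
r = 69910 + 21820 = 91730 km = 9.1730×10⁷ m.
Circular speed v_c = √(μ/r) = 37160 m/s.
Escape speed v_esc = √(2μ/r) = √2 × v_c = 52550 m/s.
Δv = v_esc − v_c = 15390 m/s = 15.39 km/s.

Δv ≈ 15.4 km/s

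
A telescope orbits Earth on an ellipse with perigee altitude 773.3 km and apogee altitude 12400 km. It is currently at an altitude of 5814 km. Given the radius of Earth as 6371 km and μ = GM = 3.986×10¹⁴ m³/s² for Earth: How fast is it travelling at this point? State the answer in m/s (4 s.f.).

v ≈ 5888 m/s

r_p = 6371 + 773.3 = 7144.3 km = 7.1443×10⁶ m.
r_a = 6371 + 12400 = 18771 km = 1.8771×10⁷ m.
r = 6371 + 5814 = 12185 km = 1.218×10⁷ m.
Semi-major axis a = (r_p + r_a)/2 = 12958 km = 1.296×10⁷ m.
Vis-viva: v² = μ(2/r − 1/a) = 3.986×10¹⁴ × (1.641×10⁻⁷ − 7.717×10⁻⁸) = 3.466×10⁷ m²/s².
v = 5888 m/s.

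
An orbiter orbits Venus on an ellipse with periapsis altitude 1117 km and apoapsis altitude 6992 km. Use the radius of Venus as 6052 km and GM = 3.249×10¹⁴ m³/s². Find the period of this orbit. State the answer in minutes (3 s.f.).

T ≈ 187 minutes

r_p = 6052 + 1117 = 7169.0 km = 7.1690×10⁶ m.
r_a = 6052 + 6992 = 13044 km = 1.3044×10⁷ m.
Semi-major axis a = (r_p + r_a)/2 = (7169.0 + 13044)/2 = 10106 km = 1.011×10⁷ m.
By Kepler's third law T = 2π√(a³/μ) = 2π × 1.782×10³ = 1.120×10⁴ s.
= 186.7 minutes.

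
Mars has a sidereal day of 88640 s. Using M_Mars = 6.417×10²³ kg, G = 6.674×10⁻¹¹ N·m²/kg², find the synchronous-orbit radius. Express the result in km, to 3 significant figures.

μ = GM = 6.674×10⁻¹¹ × 6.417×10²³ = 4.283×10¹³ m³/s².
A synchronous orbit has period T, so by Kepler's third law a = (μT²/4π²)^(1/3).
μT²/4π² = 4.283×10¹³ × (8.864×10⁴)² / 39.48 = 8.524×10²¹ m³.
a = 2.043×10⁷ m = 20427 km.

r_sync ≈ 20400 km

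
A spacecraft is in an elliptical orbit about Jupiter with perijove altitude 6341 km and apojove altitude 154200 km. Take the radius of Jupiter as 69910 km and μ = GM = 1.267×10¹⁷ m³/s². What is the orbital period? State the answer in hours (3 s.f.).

T ≈ 9.02 hours

r_p = 69910 + 6341 = 76251 km = 7.6251×10⁷ m.
r_a = 69910 + 154200 = 224110 km = 2.2411×10⁸ m.
Semi-major axis a = (r_p + r_a)/2 = (76251 + 2.2411×10⁵)/2 = 1.5018×10⁵ km = 1.502×10⁸ m.
By Kepler's third law T = 2π√(a³/μ) = 2π × 5.170×10³ = 3.249×10⁴ s.
= 9.024 hours.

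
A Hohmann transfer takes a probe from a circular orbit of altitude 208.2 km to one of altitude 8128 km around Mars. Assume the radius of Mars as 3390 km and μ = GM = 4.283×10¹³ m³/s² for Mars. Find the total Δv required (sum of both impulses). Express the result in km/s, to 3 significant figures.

r₁ = 3390 + 208.2 = 3598.2 km = 3.5982×10⁶ m.
r₂ = 3390 + 8128 = 11518 km = 1.1518×10⁷ m.
Transfer ellipse a_t = (r₁ + r₂)/2 = 7.558×10⁶ m.
At r₁: circular v_c1 = √(μ/r₁) = 3450 m/s; transfer-periapsis v_p = √[μ(2/r₁ − 1/a_t)] = 4259 m/s.
Δv₁ = v_p − v_c1 = 809.0 m/s.
At r₂: circular v_c2 = √(μ/r₂) = 1928 m/s; transfer-apoapsis v_a = √[μ(2/r₂ − 1/a_t)] = 1331 m/s.
Δv₂ = v_c2 − v_a = 597.8 m/s.
Total Δv = Δv₁ + Δv₂ = 1407 m/s = 1.407 km/s.

Δv_total ≈ 1.41 km/s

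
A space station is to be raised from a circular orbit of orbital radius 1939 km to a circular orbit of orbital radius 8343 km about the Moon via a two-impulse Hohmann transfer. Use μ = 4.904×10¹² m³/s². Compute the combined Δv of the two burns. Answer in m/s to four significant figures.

Δv_total ≈ 731.4 m/s

r₁ = 1939 km = 1.939×10⁶ m.
r₂ = 8343 km = 8.343×10⁶ m.
Transfer ellipse a_t = (r₁ + r₂)/2 = 5.141×10⁶ m.
At r₁: circular v_c1 = √(μ/r₁) = 1590 m/s; transfer-perilune v_p = √[μ(2/r₁ − 1/a_t)] = 2026 m/s.
Δv₁ = v_p − v_c1 = 435.6 m/s.
At r₂: circular v_c2 = √(μ/r₂) = 766.7 m/s; transfer-apolune v_a = √[μ(2/r₂ − 1/a_t)] = 470.8 m/s.
Δv₂ = v_c2 − v_a = 295.8 m/s.
Total Δv = Δv₁ + Δv₂ = 731.4 m/s.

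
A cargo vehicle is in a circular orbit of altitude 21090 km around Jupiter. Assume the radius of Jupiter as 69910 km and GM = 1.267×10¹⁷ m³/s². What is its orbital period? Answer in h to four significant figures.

r = 69910 + 21090 = 91000 km = 9.1000×10⁷ m.
Kepler's third law: T = 2π√(r³/μ) = 2π√((9.100×10⁷)³ / 1.267×10¹⁷).
r³/μ = 5.948×10⁶ s², so T = 2π × 2.439×10³ = 1.532×10⁴ s.
Converting: 1.532×10⁴ s ÷ 3600 = 4.256 h.

T ≈ 4.256 h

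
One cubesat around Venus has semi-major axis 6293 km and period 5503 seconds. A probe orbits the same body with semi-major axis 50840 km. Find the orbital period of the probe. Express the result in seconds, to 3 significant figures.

T₂ ≈ 1.26×10⁵ seconds

Kepler's third law: T² ∝ a³, so T₂ = T₁ (a₂/a₁)^(3/2).
a₂/a₁ = 8.079, (a₂/a₁)^(3/2) = 22.96.
T₂ = 5503 × 22.96 = 1.264×10⁵ seconds.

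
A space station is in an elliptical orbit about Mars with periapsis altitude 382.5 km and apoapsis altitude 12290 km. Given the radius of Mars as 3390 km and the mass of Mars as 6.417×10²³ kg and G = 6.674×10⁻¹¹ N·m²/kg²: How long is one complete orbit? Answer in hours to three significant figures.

T ≈ 8.09 hours

μ = GM = 6.674×10⁻¹¹ × 6.417×10²³ = 4.283×10¹³ m³/s².
r_p = 3390 + 382.5 = 3772.5 km = 3.7725×10⁶ m.
r_a = 3390 + 12290 = 15680 km = 1.5680×10⁷ m.
Semi-major axis a = (r_p + r_a)/2 = (3772.5 + 15680)/2 = 9726.2 km = 9.726×10⁶ m.
By Kepler's third law T = 2π√(a³/μ) = 2π × 4.635×10³ = 2.912×10⁴ s.
= 8.090 hours.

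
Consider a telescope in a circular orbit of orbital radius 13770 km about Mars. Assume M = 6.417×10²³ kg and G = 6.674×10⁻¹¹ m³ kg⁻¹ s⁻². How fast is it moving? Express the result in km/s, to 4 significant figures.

μ = GM = 6.674×10⁻¹¹ × 6.417×10²³ = 4.283×10¹³ m³/s².
r = 13770 km = 1.377×10⁷ m.
For a circular orbit v = √(μ/r) = √(4.283×10¹³ / 1.377×10⁷) = √(3.110×10⁶) = 1764 m/s.
That is 1.764 km/s.

v ≈ 1.764 km/s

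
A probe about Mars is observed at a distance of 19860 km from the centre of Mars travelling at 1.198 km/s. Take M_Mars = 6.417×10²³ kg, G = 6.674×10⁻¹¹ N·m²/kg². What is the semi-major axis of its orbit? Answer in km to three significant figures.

a ≈ 14900 km

μ = GM = 6.674×10⁻¹¹ × 6.417×10²³ = 4.283×10¹³ m³/s².
r = 1.986×10⁷ m.
Vis-viva rearranged: 1/a = 2/r − v²/μ = 1.007×10⁻⁷ − 3.351×10⁻⁸ = 6.719×10⁻⁸ m⁻¹.
a = 1.488×10⁷ m = 14882 km.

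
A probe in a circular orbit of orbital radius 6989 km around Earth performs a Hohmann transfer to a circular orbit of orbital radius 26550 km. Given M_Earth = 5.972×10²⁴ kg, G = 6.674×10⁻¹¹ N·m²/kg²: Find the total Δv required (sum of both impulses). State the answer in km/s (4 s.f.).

μ = GM = 6.674×10⁻¹¹ × 5.972×10²⁴ = 3.986×10¹⁴ m³/s².
r₁ = 6989 km = 6.989×10⁶ m.
r₂ = 26550 km = 2.655×10⁷ m.
Transfer ellipse a_t = (r₁ + r₂)/2 = 1.677×10⁷ m.
At r₁: circular v_c1 = √(μ/r₁) = 7552 m/s; transfer-perigee v_p = √[μ(2/r₁ − 1/a_t)] = 9502 m/s.
Δv₁ = v_p − v_c1 = 1950 m/s.
At r₂: circular v_c2 = √(μ/r₂) = 3875 m/s; transfer-apogee v_a = √[μ(2/r₂ − 1/a_t)] = 2501 m/s.
Δv₂ = v_c2 − v_a = 1373 m/s.
Total Δv = Δv₁ + Δv₂ = 3324 m/s = 3.324 km/s.

Δv_total ≈ 3.324 km/s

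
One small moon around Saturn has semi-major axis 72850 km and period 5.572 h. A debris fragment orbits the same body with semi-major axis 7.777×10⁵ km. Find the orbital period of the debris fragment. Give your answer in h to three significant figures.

T₂ ≈ 194 h

Kepler's third law: T² ∝ a³, so T₂ = T₁ (a₂/a₁)^(3/2).
a₂/a₁ = 10.68, (a₂/a₁)^(3/2) = 34.88.
T₂ = 5.572 × 34.88 = 194.4 h.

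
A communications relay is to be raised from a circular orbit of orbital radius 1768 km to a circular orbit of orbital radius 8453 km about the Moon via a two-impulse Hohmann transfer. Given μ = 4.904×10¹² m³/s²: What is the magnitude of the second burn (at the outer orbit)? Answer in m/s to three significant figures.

r₁ = 1768 km = 1.768×10⁶ m.
r₂ = 8453 km = 8.453×10⁶ m.
Transfer ellipse a_t = (r₁ + r₂)/2 = 5.110×10⁶ m.
At r₁: circular v_c1 = √(μ/r₁) = 1665 m/s; transfer-perilune v_p = √[μ(2/r₁ − 1/a_t)] = 2142 m/s.
At r₂: circular v_c2 = √(μ/r₂) = 761.7 m/s; transfer-apolune v_a = √[μ(2/r₂ − 1/a_t)] = 448.0 m/s.
Δv₂ = v_c2 − v_a = 313.7 m/s.

Δv ≈ 314 m/s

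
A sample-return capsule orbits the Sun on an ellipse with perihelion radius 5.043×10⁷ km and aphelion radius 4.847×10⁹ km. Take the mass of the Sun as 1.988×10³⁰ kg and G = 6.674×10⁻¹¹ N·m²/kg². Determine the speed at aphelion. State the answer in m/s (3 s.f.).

μ = GM = 6.674×10⁻¹¹ × 1.988×10³⁰ = 1.327×10²⁰ m³/s².
Semi-major axis a = (r_p + r_a)/2 = 2.4487×10⁹ km = 2.449×10¹² m.
Vis-viva: v² = μ(2/r − 1/a) = 1.327×10²⁰ × (4.126×10⁻¹³ − 4.084×10⁻¹³) = 5.637×10⁵ m²/s².
v = 750.8 m/s.

v ≈ 751 m/s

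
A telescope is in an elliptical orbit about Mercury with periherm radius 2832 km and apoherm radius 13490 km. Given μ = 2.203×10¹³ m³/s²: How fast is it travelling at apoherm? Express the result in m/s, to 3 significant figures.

v ≈ 753 m/s

Semi-major axis a = (r_p + r_a)/2 = 8161.0 km = 8.161×10⁶ m.
Vis-viva: v² = μ(2/r − 1/a) = 2.203×10¹³ × (1.483×10⁻⁷ − 1.225×10⁻⁷) = 5.667×10⁵ m²/s².
v = 752.8 m/s.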